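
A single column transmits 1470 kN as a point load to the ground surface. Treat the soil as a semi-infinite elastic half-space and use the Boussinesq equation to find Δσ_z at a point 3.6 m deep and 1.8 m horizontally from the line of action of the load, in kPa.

Boussinesq vertical stress below a point load on an elastic half-space:
Δσ_z = 3P/(2πz²) · [1 + (r/z)²]^(−5/2)
r/z = 1.8/3.6 = 0.5; [1+(r/z)²]^(−5/2) = 0.57243.
Δσ_z = 3×1470/(2π×3.6²) × 0.57243 = 54.157 × 0.57243 = 31 kPa

Δσ_z ≈ 31 kPa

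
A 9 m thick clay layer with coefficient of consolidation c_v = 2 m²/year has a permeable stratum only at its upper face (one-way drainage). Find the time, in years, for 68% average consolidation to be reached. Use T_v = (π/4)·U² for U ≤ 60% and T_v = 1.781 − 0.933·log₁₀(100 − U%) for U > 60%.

t ≈ 15.3 years

Drainage path length: H_d = H = 9 m (single drainage).
U > 60%: T_v = 1.781 − 0.933·log₁₀(100 − 68) = 0.3767.
t = T_v·H_d²/c_v = 0.3767×9²/2 = 15.26 years.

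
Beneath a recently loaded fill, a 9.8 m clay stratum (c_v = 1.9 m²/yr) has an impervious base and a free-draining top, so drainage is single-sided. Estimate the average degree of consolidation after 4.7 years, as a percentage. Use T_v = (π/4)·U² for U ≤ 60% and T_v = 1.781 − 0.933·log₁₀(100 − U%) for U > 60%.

U ≈ 34.4 %

Drainage path length: H_d = H = 9.8 m (single drainage).
T_v = c_v·t/H_d² = 1.9×4.7/9.8² = 0.092982.
T_v = 0.092982 corresponds to the U ≤ 60% branch:
U = √(4T_v/π) = 0.3441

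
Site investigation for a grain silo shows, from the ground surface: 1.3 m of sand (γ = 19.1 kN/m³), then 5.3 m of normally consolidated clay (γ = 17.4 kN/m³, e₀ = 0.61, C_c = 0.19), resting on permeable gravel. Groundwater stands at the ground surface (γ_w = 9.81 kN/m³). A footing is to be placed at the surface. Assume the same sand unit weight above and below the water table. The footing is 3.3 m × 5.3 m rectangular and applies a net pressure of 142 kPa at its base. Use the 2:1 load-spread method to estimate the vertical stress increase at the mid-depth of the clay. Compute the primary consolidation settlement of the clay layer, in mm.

S_c ≈ 208 mm

Mid-depth of clay below the ground surface: z = 1.3 + 5.3/2 = 3.95 m.
Total vertical stress at mid-clay: σ_v = 19.1×1.3 + 17.4×2.65 = 70.94 kPa.
Pore pressure: u = 9.81×(3.95 − 0) = 38.75 kPa.
Initial effective stress: σ'_0 = σ_v − u = 70.94 − 38.75 = 32.19 kPa.
Stress increase at mid-clay by the 2:1 spreading method:
Δσ = qBL/((B+z)(L+z)) = 142×3.3×5.3/((3.3+3.95)(5.3+3.95)) = 37.034 kPa
Final effective stress: σ'_f = σ'_0 + Δσ = 32.19 + 37.034 = 69.224 kPa.
Normally consolidated clay, so the full stress increment lies on the virgin compression line:
S_c = C_c·H/(1+e₀)·log₁₀(σ'_f/σ'_0) = 0.19×5.3/(1+0.61)×log₁₀(69.224/32.19)
    = 0.62547 × 0.33254 = 0.208 m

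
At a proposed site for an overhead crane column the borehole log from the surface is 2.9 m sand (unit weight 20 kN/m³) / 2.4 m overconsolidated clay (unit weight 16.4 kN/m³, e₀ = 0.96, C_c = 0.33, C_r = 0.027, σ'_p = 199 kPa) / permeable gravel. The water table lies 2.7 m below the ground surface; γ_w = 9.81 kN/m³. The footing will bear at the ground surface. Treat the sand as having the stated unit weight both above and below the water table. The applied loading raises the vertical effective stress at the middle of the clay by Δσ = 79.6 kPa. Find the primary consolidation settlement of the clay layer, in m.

Mid-depth of clay below the ground surface: z = 2.9 + 2.4/2 = 4.1 m.
Total vertical stress at mid-clay: σ_v = 20×2.9 + 16.4×1.2 = 77.68 kPa.
Pore pressure: u = 9.81×(4.1 − 2.7) = 13.734 kPa.
Initial effective stress: σ'_0 = σ_v − u = 77.68 − 13.734 = 63.946 kPa.
Final effective stress: σ'_f = 63.946 + 79.6 = 143.55 kPa.
σ'_f = 143.55 ≤ σ'_p = 199 kPa, so the clay remains overconsolidated and only the recompression index applies:
S_c = C_r·H/(1+e₀)·log₁₀(σ'_f/σ'_0) = 0.027×2.4/1.96×log₁₀(143.55/63.946)
    = 0.033062 × 0.35119 = 0.01161 m

S_c ≈ 0.0116 m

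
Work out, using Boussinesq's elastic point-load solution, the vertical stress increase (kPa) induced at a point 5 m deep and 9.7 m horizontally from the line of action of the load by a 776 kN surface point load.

Δσ_z ≈ 0.299 kPa

Boussinesq vertical stress below a point load on an elastic half-space:
Δσ_z = 3P/(2πz²) · [1 + (r/z)²]^(−5/2)
r/z = 9.7/5 = 1.94; [1+(r/z)²]^(−5/2) = 0.020191.
Δσ_z = 3×776/(2π×5²) × 0.020191 = 14.821 × 0.020191 = 0.2993 kPa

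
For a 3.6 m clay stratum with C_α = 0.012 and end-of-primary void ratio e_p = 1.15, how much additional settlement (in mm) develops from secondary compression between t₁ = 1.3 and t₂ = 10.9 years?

S_s ≈ 18.6 mm

Secondary compression: S_s = C_α·H/(1+e_p)·log₁₀(t₂/t₁)
S_s = 0.012×3.6/(1+1.15)×log₁₀(10.9/1.3)
    = 0.02009 × 0.9235 = 0.01856 m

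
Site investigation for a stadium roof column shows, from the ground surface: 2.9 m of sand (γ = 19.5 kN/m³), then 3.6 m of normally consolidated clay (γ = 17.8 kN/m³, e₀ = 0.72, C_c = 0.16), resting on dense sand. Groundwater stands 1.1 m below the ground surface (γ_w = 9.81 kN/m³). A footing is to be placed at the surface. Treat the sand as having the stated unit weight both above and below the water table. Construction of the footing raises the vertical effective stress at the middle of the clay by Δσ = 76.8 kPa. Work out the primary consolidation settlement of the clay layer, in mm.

Mid-depth of clay below the ground surface: z = 2.9 + 3.6/2 = 4.7 m.
Total vertical stress at mid-clay: σ_v = 19.5×2.9 + 17.8×1.8 = 88.59 kPa.
Pore pressure: u = 9.81×(4.7 − 1.1) = 35.316 kPa.
Initial effective stress: σ'_0 = σ_v − u = 88.59 − 35.316 = 53.274 kPa.
Final effective stress: σ'_f = σ'_0 + Δσ = 53.274 + 76.8 = 130.07 kPa.
Normally consolidated clay, so the full stress increment lies on the virgin compression line:
S_c = C_c·H/(1+e₀)·log₁₀(σ'_f/σ'_0) = 0.16×3.6/(1+0.72)×log₁₀(130.07/53.274)
    = 0.33488 × 0.38766 = 0.1298 m

S_c ≈ 130 mm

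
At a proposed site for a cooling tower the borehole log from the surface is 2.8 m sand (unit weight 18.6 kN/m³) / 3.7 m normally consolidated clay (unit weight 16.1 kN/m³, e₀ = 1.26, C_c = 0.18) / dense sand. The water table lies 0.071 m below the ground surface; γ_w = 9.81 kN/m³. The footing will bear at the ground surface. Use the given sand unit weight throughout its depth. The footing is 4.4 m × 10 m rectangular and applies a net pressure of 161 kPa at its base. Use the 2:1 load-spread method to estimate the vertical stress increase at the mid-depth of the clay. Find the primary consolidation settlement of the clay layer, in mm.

Mid-depth of clay below the ground surface: z = 2.8 + 3.7/2 = 4.65 m.
Total vertical stress at mid-clay: σ_v = 18.6×2.8 + 16.1×1.85 = 81.865 kPa.
Pore pressure: u = 9.81×(4.65 − 0.071) = 44.92 kPa.
Initial effective stress: σ'_0 = σ_v − u = 81.865 − 44.92 = 36.945 kPa.
Stress increase at mid-clay by the 2:1 spreading method:
Δσ = qBL/((B+z)(L+z)) = 161×4.4×10/((4.4+4.65)(10+4.65)) = 53.431 kPa
Final effective stress: σ'_f = σ'_0 + Δσ = 36.945 + 53.431 = 90.376 kPa.
Normally consolidated clay, so the full stress increment lies on the virgin compression line:
S_c = C_c·H/(1+e₀)·log₁₀(σ'_f/σ'_0) = 0.18×3.7/(1+1.26)×log₁₀(90.376/36.945)
    = 0.29469 × 0.3885 = 0.1145 m

S_c ≈ 114 mm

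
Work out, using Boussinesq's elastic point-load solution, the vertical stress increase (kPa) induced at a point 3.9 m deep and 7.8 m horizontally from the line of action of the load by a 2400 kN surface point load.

Boussinesq vertical stress below a point load on an elastic half-space:
Δσ_z = 3P/(2πz²) · [1 + (r/z)²]^(−5/2)
r/z = 7.8/3.9 = 2; [1+(r/z)²]^(−5/2) = 0.017889.
Δσ_z = 3×2400/(2π×3.9²) × 0.017889 = 75.34 × 0.017889 = 1.348 kPa

Δσ_z ≈ 1.35 kPa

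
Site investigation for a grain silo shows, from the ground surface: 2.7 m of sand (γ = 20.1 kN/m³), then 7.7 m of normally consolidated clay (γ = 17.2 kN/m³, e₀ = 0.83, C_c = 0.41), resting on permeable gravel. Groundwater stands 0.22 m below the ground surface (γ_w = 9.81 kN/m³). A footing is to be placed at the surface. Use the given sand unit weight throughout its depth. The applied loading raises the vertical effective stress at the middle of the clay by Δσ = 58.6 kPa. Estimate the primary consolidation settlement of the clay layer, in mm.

S_c ≈ 521 mm

Mid-depth of clay below the ground surface: z = 2.7 + 7.7/2 = 6.55 m.
Total vertical stress at mid-clay: σ_v = 20.1×2.7 + 17.2×3.85 = 120.49 kPa.
Pore pressure: u = 9.81×(6.55 − 0.22) = 62.097 kPa.
Initial effective stress: σ'_0 = σ_v − u = 120.49 − 62.097 = 58.393 kPa.
Final effective stress: σ'_f = σ'_0 + Δσ = 58.393 + 58.6 = 116.99 kPa.
Normally consolidated clay, so the full stress increment lies on the virgin compression line:
S_c = C_c·H/(1+e₀)·log₁₀(σ'_f/σ'_0) = 0.41×7.7/(1+0.83)×log₁₀(116.99/58.393)
    = 1.7251 × 0.30179 = 0.5206 m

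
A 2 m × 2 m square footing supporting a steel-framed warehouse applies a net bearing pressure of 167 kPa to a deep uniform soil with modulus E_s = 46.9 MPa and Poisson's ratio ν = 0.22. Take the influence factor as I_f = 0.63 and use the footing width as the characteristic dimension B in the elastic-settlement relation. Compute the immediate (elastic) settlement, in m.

Immediate (elastic) settlement: S_e = q·B·(1−ν²)/E_s · I_f.
E_s = 46.9 MPa = 46900 kPa.
S_e = 167 × 2 × (1 − 0.22²) / 46900 × 0.63
    = 167 × 2 × 0.9516 / 46900 × 0.63
    = 0.004269 m

S_e ≈ 0.00427 m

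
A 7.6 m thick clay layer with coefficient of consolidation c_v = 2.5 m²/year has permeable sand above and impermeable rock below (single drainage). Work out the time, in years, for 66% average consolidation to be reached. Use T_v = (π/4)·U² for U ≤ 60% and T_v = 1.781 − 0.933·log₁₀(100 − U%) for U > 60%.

Drainage path length: H_d = H = 7.6 m (single drainage).
U > 60%: T_v = 1.781 − 0.933·log₁₀(100 − 66) = 0.35213.
t = T_v·H_d²/c_v = 0.35213×7.6²/2.5 = 8.136 years.

t ≈ 8.14 years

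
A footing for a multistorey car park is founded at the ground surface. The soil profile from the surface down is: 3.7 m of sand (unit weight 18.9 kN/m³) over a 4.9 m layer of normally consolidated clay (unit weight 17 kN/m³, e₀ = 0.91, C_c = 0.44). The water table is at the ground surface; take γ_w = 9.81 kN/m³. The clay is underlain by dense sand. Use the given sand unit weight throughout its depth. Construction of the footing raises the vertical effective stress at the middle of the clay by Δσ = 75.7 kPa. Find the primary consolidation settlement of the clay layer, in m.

Mid-depth of clay below the ground surface: z = 3.7 + 4.9/2 = 6.15 m.
Total vertical stress at mid-clay: σ_v = 18.9×3.7 + 17×2.45 = 111.58 kPa.
Pore pressure: u = 9.81×(6.15 − 0) = 60.332 kPa.
Initial effective stress: σ'_0 = σ_v − u = 111.58 − 60.332 = 51.248 kPa.
Final effective stress: σ'_f = σ'_0 + Δσ = 51.248 + 75.7 = 126.95 kPa.
Normally consolidated clay, so the full stress increment lies on the virgin compression line:
S_c = C_c·H/(1+e₀)·log₁₀(σ'_f/σ'_0) = 0.44×4.9/(1+0.91)×log₁₀(126.95/51.248)
    = 1.1288 × 0.39396 = 0.4447 m

S_c ≈ 0.445 m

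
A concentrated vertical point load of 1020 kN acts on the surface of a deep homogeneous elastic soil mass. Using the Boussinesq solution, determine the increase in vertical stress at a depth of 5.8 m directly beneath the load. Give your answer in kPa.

Boussinesq vertical stress below a point load on an elastic half-space:
Δσ_z = 3P/(2πz²) · [1 + (r/z)²]^(−5/2)
r/z = 0/5.8 = 0; [1+(r/z)²]^(−5/2) = 1.
Δσ_z = 3×1020/(2π×5.8²) × 1 = 14.477 × 1 = 14.48 kPa

Δσ_z ≈ 14.5 kPa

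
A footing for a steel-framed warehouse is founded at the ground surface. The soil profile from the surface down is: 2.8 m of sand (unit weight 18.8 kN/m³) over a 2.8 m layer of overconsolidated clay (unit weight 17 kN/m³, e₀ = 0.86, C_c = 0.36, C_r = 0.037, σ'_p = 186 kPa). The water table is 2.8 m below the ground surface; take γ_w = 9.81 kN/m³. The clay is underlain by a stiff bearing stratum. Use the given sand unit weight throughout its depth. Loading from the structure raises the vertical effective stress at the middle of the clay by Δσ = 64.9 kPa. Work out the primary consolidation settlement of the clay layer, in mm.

S_c ≈ 17.2 mm

Mid-depth of clay below the ground surface: z = 2.8 + 2.8/2 = 4.2 m.
Total vertical stress at mid-clay: σ_v = 18.8×2.8 + 17×1.4 = 76.44 kPa.
Pore pressure: u = 9.81×(4.2 − 2.8) = 13.734 kPa.
Initial effective stress: σ'_0 = σ_v − u = 76.44 − 13.734 = 62.706 kPa.
Final effective stress: σ'_f = 62.706 + 64.9 = 127.61 kPa.
σ'_f = 127.61 ≤ σ'_p = 186 kPa, so the clay remains overconsolidated and only the recompression index applies:
S_c = C_r·H/(1+e₀)·log₁₀(σ'_f/σ'_0) = 0.037×2.8/1.86×log₁₀(127.61/62.706)
    = 0.0557 × 0.30858 = 0.01719 m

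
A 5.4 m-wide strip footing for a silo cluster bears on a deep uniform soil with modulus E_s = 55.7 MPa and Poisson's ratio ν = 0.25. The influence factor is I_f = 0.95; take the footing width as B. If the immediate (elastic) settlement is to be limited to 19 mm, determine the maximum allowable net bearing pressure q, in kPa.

E_s = 55.7 MPa = 55700 kPa.
S_e = q·B·(1−ν²)/E_s · I_f  ⇒  q = S_e·E_s / (B·(1−ν²)·I_f).
q = 0.019 × 55700 / (5.4 × 0.9375 × 0.95) = 220 kPa

q ≈ 220 kPa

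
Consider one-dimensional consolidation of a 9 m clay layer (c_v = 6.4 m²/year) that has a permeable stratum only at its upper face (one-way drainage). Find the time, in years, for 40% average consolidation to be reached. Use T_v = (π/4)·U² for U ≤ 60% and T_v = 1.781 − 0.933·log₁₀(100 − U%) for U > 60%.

t ≈ 1.59 years

Drainage path length: H_d = H = 9 m (single drainage).
U ≤ 60%: T_v = (π/4)·U² = (π/4)×0.4² = 0.12566.
t = T_v·H_d²/c_v = 0.12566×9²/6.4 = 1.59 years.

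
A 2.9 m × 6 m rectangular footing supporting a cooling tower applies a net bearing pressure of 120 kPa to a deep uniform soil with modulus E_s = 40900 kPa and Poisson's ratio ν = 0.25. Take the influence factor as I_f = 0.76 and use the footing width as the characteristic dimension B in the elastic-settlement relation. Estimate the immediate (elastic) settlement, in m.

Immediate (elastic) settlement: S_e = q·B·(1−ν²)/E_s · I_f.
S_e = 120 × 2.9 × (1 − 0.25²) / 40900 × 0.76
    = 120 × 2.9 × 0.9375 / 40900 × 0.76
    = 0.006062 m

S_e ≈ 0.00606 m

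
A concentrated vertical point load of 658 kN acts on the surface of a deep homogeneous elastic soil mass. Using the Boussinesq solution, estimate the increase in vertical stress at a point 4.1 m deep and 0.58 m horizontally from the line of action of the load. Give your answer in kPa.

Boussinesq vertical stress below a point load on an elastic half-space:
Δσ_z = 3P/(2πz²) · [1 + (r/z)²]^(−5/2)
r/z = 0.58/4.1 = 0.14146; [1+(r/z)²]^(−5/2) = 0.95167.
Δσ_z = 3×658/(2π×4.1²) × 0.95167 = 18.69 × 0.95167 = 17.79 kPa

Δσ_z ≈ 17.8 kPa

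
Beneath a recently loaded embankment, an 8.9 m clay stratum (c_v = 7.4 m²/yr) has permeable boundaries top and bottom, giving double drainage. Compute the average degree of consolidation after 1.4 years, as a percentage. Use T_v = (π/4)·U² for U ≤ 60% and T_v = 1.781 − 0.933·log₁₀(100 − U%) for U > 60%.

Drainage path length: H_d = H/2 = 4.45 m (double drainage).
T_v = c_v·t/H_d² = 7.4×1.4/4.45² = 0.52317.
T_v = 0.52317 corresponds to the U > 60% branch:
U = 1 − 10^((1.781 − T_v)/0.933)/100 = 0.7771

U ≈ 77.7 %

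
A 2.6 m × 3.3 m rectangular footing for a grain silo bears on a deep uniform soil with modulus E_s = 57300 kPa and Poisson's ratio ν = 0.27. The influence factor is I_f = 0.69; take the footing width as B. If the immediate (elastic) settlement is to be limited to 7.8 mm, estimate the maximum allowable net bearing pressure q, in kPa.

S_e = q·B·(1−ν²)/E_s · I_f  ⇒  q = S_e·E_s / (B·(1−ν²)·I_f).
q = 0.0078 × 57300 / (2.6 × 0.9271 × 0.69) = 268.7 kPa

q ≈ 269 kPa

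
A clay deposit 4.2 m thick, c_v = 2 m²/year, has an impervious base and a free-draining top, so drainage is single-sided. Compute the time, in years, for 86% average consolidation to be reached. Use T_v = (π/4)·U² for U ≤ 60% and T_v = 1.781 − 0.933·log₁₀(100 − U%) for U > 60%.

Drainage path length: H_d = H = 4.2 m (single drainage).
U > 60%: T_v = 1.781 − 0.933·log₁₀(100 − 86) = 0.71166.
t = T_v·H_d²/c_v = 0.71166×4.2²/2 = 6.277 years.

t ≈ 6.28 years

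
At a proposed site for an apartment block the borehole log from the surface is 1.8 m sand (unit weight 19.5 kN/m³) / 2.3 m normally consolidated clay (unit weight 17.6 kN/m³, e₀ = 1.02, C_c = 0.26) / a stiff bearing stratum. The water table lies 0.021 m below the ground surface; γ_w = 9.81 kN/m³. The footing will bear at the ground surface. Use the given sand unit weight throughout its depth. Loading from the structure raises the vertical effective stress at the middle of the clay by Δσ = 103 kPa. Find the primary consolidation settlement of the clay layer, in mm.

S_c ≈ 204 mm

Mid-depth of clay below the ground surface: z = 1.8 + 2.3/2 = 2.95 m.
Total vertical stress at mid-clay: σ_v = 19.5×1.8 + 17.6×1.15 = 55.34 kPa.
Pore pressure: u = 9.81×(2.95 − 0.021) = 28.733 kPa.
Initial effective stress: σ'_0 = σ_v − u = 55.34 − 28.733 = 26.607 kPa.
Final effective stress: σ'_f = σ'_0 + Δσ = 26.607 + 103 = 129.61 kPa.
Normally consolidated clay, so the full stress increment lies on the virgin compression line:
S_c = C_c·H/(1+e₀)·log₁₀(σ'_f/σ'_0) = 0.26×2.3/(1+1.02)×log₁₀(129.61/26.607)
    = 0.29604 × 0.68764 = 0.2036 m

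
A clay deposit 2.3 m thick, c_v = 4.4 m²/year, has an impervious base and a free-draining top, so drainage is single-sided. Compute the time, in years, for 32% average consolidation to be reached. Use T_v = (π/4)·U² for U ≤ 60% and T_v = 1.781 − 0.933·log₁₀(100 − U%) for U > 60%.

t ≈ 0.0967 years

Drainage path length: H_d = H = 2.3 m (single drainage).
U ≤ 60%: T_v = (π/4)·U² = (π/4)×0.32² = 0.080425.
t = T_v·H_d²/c_v = 0.080425×2.3²/4.4 = 0.09669 years.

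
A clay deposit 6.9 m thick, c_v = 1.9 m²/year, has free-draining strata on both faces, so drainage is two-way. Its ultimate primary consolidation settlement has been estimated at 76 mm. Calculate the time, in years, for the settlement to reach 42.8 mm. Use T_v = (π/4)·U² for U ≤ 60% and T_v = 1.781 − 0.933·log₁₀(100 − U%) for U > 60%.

t ≈ 1.56 years

Drainage path length: H_d = H/2 = 3.45 m (double drainage).
U = S(t)/S_ult = 42.8/76 = 0.5632.
U ≤ 60%: T_v = (π/4)·U² = (π/4)×0.56316² = 0.24909.
t = T_v·H_d²/c_v = 0.24909×3.45²/1.9 = 1.56 years.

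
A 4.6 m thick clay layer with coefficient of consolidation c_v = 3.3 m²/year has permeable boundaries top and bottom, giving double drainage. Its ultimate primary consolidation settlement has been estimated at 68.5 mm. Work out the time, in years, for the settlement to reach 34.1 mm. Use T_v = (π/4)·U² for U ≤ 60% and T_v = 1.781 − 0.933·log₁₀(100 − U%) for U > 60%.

Drainage path length: H_d = H/2 = 2.3 m (double drainage).
U = S(t)/S_ult = 34.1/68.5 = 0.4978.
U ≤ 60%: T_v = (π/4)·U² = (π/4)×0.49781² = 0.19463.
t = T_v·H_d²/c_v = 0.19463×2.3²/3.3 = 0.312 years.

t ≈ 0.312 years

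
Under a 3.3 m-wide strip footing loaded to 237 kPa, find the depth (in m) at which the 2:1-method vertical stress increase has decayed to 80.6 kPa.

z ≈ 6.4 m

2:1 spreading — at depth z the loaded area has grown by z in each plan dimension:
qB/(B+z) = Δσ_z ⇒ z = qB/Δσ_z − B = 237×3.3/80.6 − 3.3 = 6.403 m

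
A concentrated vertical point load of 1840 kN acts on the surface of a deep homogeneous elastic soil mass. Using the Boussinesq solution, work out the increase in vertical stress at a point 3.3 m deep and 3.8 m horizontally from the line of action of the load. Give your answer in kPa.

Boussinesq vertical stress below a point load on an elastic half-space:
Δσ_z = 3P/(2πz²) · [1 + (r/z)²]^(−5/2)
r/z = 3.8/3.3 = 1.1515; [1+(r/z)²]^(−5/2) = 0.12119.
Δσ_z = 3×1840/(2π×3.3²) × 0.12119 = 80.674 × 0.12119 = 9.777 kPa

Δσ_z ≈ 9.78 kPa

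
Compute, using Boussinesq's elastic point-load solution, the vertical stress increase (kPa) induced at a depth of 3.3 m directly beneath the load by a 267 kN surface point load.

Boussinesq vertical stress below a point load on an elastic half-space:
Δσ_z = 3P/(2πz²) · [1 + (r/z)²]^(−5/2)
r/z = 0/3.3 = 0; [1+(r/z)²]^(−5/2) = 1.
Δσ_z = 3×267/(2π×3.3²) × 1 = 11.706 × 1 = 11.71 kPa

Δσ_z ≈ 11.7 kPa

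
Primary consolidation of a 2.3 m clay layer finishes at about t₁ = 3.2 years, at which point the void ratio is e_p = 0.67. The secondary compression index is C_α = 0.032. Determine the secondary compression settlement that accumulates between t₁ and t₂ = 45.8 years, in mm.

Secondary compression: S_s = C_α·H/(1+e_p)·log₁₀(t₂/t₁)
S_s = 0.032×2.3/(1+0.67)×log₁₀(45.8/3.2)
    = 0.04407 × 1.156 = 0.05093 m

S_s ≈ 50.9 mm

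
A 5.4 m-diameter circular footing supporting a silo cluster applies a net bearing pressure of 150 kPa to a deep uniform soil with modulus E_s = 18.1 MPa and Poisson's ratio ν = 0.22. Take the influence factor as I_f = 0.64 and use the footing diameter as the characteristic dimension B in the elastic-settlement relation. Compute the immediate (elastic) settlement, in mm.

Immediate (elastic) settlement: S_e = q·B·(1−ν²)/E_s · I_f.
E_s = 18.1 MPa = 18100 kPa.
S_e = 150 × 5.4 × (1 − 0.22²) / 18100 × 0.64
    = 150 × 5.4 × 0.9516 / 18100 × 0.64
    = 0.02725 m = 27.25 mm

S_e ≈ 27.3 mm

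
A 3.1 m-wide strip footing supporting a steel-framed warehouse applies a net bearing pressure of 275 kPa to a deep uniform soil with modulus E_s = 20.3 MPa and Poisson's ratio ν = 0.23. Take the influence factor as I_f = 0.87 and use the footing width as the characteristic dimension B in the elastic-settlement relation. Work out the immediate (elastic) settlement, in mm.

S_e ≈ 34.6 mm

Immediate (elastic) settlement: S_e = q·B·(1−ν²)/E_s · I_f.
E_s = 20.3 MPa = 20300 kPa.
S_e = 275 × 3.1 × (1 − 0.23²) / 20300 × 0.87
    = 275 × 3.1 × 0.9471 / 20300 × 0.87
    = 0.0346 m = 34.6 mm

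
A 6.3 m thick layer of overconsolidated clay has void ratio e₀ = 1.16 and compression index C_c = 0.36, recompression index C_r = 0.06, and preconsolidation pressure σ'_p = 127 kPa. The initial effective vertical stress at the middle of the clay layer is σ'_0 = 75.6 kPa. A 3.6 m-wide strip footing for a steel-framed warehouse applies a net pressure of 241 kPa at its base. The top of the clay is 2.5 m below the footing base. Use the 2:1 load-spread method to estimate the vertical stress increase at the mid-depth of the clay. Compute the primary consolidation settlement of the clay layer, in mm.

Mid-depth of clay below the footing base: z = 2.5 + 6.3/2 = 5.65 m.
Stress increase at mid-clay by the 2:1 spreading method:
Δσ = qB/(B+z) = 241×3.6/(3.6+5.65) = 93.795 kPa
Final effective stress: σ'_f = 75.6 + 93.795 = 169.39 kPa.
σ'_f = 169.39 > σ'_p = 127 kPa, so the stress path crosses the preconsolidation pressure — recompression up to σ'_p, then virgin compression beyond:
S_c = H/(1+e₀)·[C_r·log₁₀(σ'_p/σ'_0) + C_c·log₁₀(σ'_f/σ'_p)]
    = 6.3/2.16 × [0.06×log₁₀(127/75.6) + 0.36×log₁₀(169.39/127)]
    = 2.9167 × [0.013517 + 0.04503] = 0.1708 m

S_c ≈ 171 mm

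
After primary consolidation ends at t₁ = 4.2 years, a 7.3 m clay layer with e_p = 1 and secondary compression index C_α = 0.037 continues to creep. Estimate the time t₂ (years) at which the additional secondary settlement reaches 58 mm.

t₂ ≈ 11.3 years

S_s = C_α·H/(1+e_p)·log₁₀(t₂/t₁) ⇒ log₁₀(t₂/t₁) = S_s·(1+e_p)/(C_α·H).
log₁₀(t₂/t₁) = 0.058 × (1+1) / (0.037×7.3) = 0.4295
t₂ = t₁ × 10^0.4295 = 4.2 × 2.688 = 11.29 years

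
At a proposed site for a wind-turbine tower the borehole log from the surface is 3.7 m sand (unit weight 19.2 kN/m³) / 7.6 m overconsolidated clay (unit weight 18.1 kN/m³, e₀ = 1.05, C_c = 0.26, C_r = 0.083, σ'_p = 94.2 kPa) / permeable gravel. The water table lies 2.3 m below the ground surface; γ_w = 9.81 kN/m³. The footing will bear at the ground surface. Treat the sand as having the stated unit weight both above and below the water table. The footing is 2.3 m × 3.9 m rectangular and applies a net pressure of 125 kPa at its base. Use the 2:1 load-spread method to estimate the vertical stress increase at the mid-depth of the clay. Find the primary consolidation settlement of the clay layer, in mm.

S_c ≈ 28 mm

Mid-depth of clay below the ground surface: z = 3.7 + 7.6/2 = 7.5 m.
Total vertical stress at mid-clay: σ_v = 19.2×3.7 + 18.1×3.8 = 139.82 kPa.
Pore pressure: u = 9.81×(7.5 − 2.3) = 51.012 kPa.
Initial effective stress: σ'_0 = σ_v − u = 139.82 − 51.012 = 88.808 kPa.
Stress increase at mid-clay by the 2:1 spreading method:
Δσ = qBL/((B+z)(L+z)) = 125×2.3×3.9/((2.3+7.5)(3.9+7.5)) = 10.036 kPa
Final effective stress: σ'_f = 88.808 + 10.036 = 98.844 kPa.
σ'_f = 98.844 > σ'_p = 94.2 kPa, so the stress path crosses the preconsolidation pressure — recompression up to σ'_p, then virgin compression beyond:
S_c = H/(1+e₀)·[C_r·log₁₀(σ'_p/σ'_0) + C_c·log₁₀(σ'_f/σ'_p)]
    = 7.6/2.05 × [0.083×log₁₀(94.2/88.808) + 0.26×log₁₀(98.844/94.2)]
    = 3.7073 × [0.0021247 + 0.0054338] = 0.02802 m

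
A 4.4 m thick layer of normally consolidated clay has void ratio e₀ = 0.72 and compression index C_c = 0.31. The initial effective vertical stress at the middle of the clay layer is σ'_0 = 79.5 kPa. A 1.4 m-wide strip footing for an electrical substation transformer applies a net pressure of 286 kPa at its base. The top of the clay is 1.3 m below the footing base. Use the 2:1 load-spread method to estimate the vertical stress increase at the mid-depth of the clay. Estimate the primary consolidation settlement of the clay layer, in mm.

S_c ≈ 243 mm

Mid-depth of clay below the footing base: z = 1.3 + 4.4/2 = 3.5 m.
Stress increase at mid-clay by the 2:1 spreading method:
Δσ = qB/(B+z) = 286×1.4/(1.4+3.5) = 81.714 kPa
Final effective stress: σ'_f = σ'_0 + Δσ = 79.5 + 81.714 = 161.21 kPa.
Normally consolidated clay, so the full stress increment lies on the virgin compression line:
S_c = C_c·H/(1+e₀)·log₁₀(σ'_f/σ'_0) = 0.31×4.4/(1+0.72)×log₁₀(161.21/79.5)
    = 0.79302 × 0.30702 = 0.2435 m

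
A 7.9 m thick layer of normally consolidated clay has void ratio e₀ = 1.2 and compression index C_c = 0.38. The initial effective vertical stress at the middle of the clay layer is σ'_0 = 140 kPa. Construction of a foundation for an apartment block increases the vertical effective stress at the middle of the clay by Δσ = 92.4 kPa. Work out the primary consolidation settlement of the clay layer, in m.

S_c ≈ 0.3 m

Final effective stress: σ'_f = σ'_0 + Δσ = 140 + 92.4 = 232.4 kPa.
Normally consolidated clay, so the full stress increment lies on the virgin compression line:
S_c = C_c·H/(1+e₀)·log₁₀(σ'_f/σ'_0) = 0.38×7.9/(1+1.2)×log₁₀(232.4/140)
    = 1.3645 × 0.22011 = 0.3003 m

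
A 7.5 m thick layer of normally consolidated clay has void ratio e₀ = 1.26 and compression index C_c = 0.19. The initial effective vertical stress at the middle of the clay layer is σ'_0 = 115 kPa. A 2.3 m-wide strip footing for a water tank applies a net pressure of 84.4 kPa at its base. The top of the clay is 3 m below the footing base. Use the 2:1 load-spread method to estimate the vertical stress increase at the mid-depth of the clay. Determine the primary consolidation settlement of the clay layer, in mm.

Mid-depth of clay below the footing base: z = 3 + 7.5/2 = 6.75 m.
Stress increase at mid-clay by the 2:1 spreading method:
Δσ = qB/(B+z) = 84.4×2.3/(2.3+6.75) = 21.45 kPa
Final effective stress: σ'_f = σ'_0 + Δσ = 115 + 21.45 = 136.45 kPa.
Normally consolidated clay, so the full stress increment lies on the virgin compression line:
S_c = C_c·H/(1+e₀)·log₁₀(σ'_f/σ'_0) = 0.19×7.5/(1+1.26)×log₁₀(136.45/115)
    = 0.63053 × 0.074276 = 0.04683 m

S_c ≈ 46.8 mm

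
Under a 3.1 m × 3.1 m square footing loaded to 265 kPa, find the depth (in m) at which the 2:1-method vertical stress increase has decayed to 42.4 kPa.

2:1 spreading — at depth z the loaded area has grown by z in each plan dimension:
qB²/(B+z)² = Δσ_z ⇒ z = B(√(q/Δσ_z) − 1) = 3.1×(√(265/42.4) − 1) = 4.65 m

z ≈ 4.65 m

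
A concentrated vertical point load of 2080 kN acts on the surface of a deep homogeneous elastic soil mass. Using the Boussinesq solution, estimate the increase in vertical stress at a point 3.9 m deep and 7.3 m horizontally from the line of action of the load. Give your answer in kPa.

Boussinesq vertical stress below a point load on an elastic half-space:
Δσ_z = 3P/(2πz²) · [1 + (r/z)²]^(−5/2)
r/z = 7.3/3.9 = 1.8718; [1+(r/z)²]^(−5/2) = 0.023233.
Δσ_z = 3×2080/(2π×3.9²) × 0.023233 = 65.294 × 0.023233 = 1.517 kPa

Δσ_z ≈ 1.52 kPa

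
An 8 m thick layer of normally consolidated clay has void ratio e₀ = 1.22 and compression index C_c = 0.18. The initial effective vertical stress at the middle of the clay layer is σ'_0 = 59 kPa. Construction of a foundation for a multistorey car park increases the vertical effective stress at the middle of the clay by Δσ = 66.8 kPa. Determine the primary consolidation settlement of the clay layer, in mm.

S_c ≈ 213 mm

Final effective stress: σ'_f = σ'_0 + Δσ = 59 + 66.8 = 125.8 kPa.
Normally consolidated clay, so the full stress increment lies on the virgin compression line:
S_c = C_c·H/(1+e₀)·log₁₀(σ'_f/σ'_0) = 0.18×8/(1+1.22)×log₁₀(125.8/59)
    = 0.64865 × 0.32883 = 0.2133 m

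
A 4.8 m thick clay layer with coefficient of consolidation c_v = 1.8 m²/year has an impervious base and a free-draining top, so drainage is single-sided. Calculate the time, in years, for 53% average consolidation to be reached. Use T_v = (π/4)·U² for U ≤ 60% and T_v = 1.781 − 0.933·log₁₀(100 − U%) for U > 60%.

Drainage path length: H_d = H = 4.8 m (single drainage).
U ≤ 60%: T_v = (π/4)·U² = (π/4)×0.53² = 0.22062.
t = T_v·H_d²/c_v = 0.22062×4.8²/1.8 = 2.824 years.

t ≈ 2.82 years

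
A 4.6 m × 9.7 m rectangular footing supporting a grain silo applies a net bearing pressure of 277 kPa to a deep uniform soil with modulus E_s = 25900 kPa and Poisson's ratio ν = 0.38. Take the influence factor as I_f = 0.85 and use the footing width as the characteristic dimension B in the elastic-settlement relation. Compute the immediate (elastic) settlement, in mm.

Immediate (elastic) settlement: S_e = q·B·(1−ν²)/E_s · I_f.
S_e = 277 × 4.6 × (1 − 0.38²) / 25900 × 0.85
    = 277 × 4.6 × 0.8556 / 25900 × 0.85
    = 0.03578 m = 35.78 mm

S_e ≈ 35.8 mm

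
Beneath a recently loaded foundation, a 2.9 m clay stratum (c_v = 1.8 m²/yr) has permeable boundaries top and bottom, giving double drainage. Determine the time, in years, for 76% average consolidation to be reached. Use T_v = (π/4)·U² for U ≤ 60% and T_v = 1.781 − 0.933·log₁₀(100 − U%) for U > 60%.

Drainage path length: H_d = H/2 = 1.45 m (double drainage).
U > 60%: T_v = 1.781 − 0.933·log₁₀(100 − 76) = 0.49326.
t = T_v·H_d²/c_v = 0.49326×1.45²/1.8 = 0.5762 years.

t ≈ 0.576 years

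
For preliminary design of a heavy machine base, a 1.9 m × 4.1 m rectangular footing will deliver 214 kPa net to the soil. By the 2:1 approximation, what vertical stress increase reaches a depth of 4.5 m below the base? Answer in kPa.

By the 2:1 method the load spreads at 1 horizontal : 2 vertical, so at depth z the loaded area has grown by z in each plan dimension:
Δσ = qBL/((B+z)(L+z)) = 214×1.9×4.1/((1.9+4.5)(4.1+4.5)) = 30.288 kPa

Δσ_z ≈ 30.3 kPa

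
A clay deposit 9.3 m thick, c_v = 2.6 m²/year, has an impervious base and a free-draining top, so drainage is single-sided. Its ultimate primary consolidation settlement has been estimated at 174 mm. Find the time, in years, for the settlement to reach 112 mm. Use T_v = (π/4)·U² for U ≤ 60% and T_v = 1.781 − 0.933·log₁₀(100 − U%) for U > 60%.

Drainage path length: H_d = H = 9.3 m (single drainage).
U = S(t)/S_ult = 112/174 = 0.6437.
U > 60%: T_v = 1.781 − 0.933·log₁₀(100 − 64.368) = 0.33313.
t = T_v·H_d²/c_v = 0.33313×9.3²/2.6 = 11.08 years.

t ≈ 11.1 years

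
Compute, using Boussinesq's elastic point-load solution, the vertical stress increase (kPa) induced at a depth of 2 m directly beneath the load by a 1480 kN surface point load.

Boussinesq vertical stress below a point load on an elastic half-space:
Δσ_z = 3P/(2πz²) · [1 + (r/z)²]^(−5/2)
r/z = 0/2 = 0; [1+(r/z)²]^(−5/2) = 1.
Δσ_z = 3×1480/(2π×2²) × 1 = 176.66 × 1 = 176.7 kPa

Δσ_z ≈ 177 kPa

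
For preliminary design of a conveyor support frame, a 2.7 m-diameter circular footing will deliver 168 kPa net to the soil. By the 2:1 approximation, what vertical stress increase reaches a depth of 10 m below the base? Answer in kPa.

Δσ_z ≈ 7.59 kPa

By the 2:1 method the load spreads at 1 horizontal : 2 vertical, so at depth z the loaded area has grown by z in each plan dimension:
Δσ ≈ qD²/(D+z)² = 168×2.7²/(2.7+10)² = 7.5933 kPa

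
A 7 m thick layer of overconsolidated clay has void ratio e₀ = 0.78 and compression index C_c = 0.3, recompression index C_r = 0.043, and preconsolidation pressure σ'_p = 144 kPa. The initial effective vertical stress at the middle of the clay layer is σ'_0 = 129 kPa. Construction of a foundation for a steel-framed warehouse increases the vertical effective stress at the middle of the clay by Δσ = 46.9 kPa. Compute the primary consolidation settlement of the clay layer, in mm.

S_c ≈ 111 mm

Final effective stress: σ'_f = 129 + 46.9 = 175.9 kPa.
σ'_f = 175.9 > σ'_p = 144 kPa, so the stress path crosses the preconsolidation pressure — recompression up to σ'_p, then virgin compression beyond:
S_c = H/(1+e₀)·[C_r·log₁₀(σ'_p/σ'_0) + C_c·log₁₀(σ'_f/σ'_p)]
    = 7/1.78 × [0.043×log₁₀(144/129) + 0.3×log₁₀(175.9/144)]
    = 3.9326 × [0.0020542 + 0.026071] = 0.1106 m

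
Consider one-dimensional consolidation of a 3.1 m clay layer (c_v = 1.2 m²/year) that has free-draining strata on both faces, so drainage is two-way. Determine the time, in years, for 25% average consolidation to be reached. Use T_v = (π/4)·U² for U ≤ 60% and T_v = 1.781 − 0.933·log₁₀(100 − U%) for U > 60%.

t ≈ 0.0983 years

Drainage path length: H_d = H/2 = 1.55 m (double drainage).
U ≤ 60%: T_v = (π/4)·U² = (π/4)×0.25² = 0.049087.
t = T_v·H_d²/c_v = 0.049087×1.55²/1.2 = 0.09828 years.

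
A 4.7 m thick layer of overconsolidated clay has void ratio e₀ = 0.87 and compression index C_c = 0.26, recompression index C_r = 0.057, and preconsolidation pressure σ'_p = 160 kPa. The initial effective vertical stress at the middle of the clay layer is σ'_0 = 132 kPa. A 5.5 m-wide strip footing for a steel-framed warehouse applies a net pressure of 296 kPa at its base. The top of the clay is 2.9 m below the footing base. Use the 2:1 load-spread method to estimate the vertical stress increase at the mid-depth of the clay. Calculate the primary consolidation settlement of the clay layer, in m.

S_c ≈ 0.174 m

Mid-depth of clay below the footing base: z = 2.9 + 4.7/2 = 5.25 m.
Stress increase at mid-clay by the 2:1 spreading method:
Δσ = qB/(B+z) = 296×5.5/(5.5+5.25) = 151.44 kPa
Final effective stress: σ'_f = 132 + 151.44 = 283.44 kPa.
σ'_f = 283.44 > σ'_p = 160 kPa, so the stress path crosses the preconsolidation pressure — recompression up to σ'_p, then virgin compression beyond:
S_c = H/(1+e₀)·[C_r·log₁₀(σ'_p/σ'_0) + C_c·log₁₀(σ'_f/σ'_p)]
    = 4.7/1.87 × [0.057×log₁₀(160/132) + 0.26×log₁₀(283.44/160)]
    = 2.5134 × [0.0047621 + 0.064569] = 0.1743 m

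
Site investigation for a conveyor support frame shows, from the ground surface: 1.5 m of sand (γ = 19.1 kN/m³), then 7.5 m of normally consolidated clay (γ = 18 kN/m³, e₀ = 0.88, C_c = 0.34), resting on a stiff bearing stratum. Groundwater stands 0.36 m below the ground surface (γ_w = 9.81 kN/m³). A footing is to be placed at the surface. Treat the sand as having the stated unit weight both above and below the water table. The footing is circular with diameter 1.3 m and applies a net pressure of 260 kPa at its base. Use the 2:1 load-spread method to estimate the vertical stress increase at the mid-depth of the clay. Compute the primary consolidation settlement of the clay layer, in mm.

Mid-depth of clay below the ground surface: z = 1.5 + 7.5/2 = 5.25 m.
Total vertical stress at mid-clay: σ_v = 19.1×1.5 + 18×3.75 = 96.15 kPa.
Pore pressure: u = 9.81×(5.25 − 0.36) = 47.971 kPa.
Initial effective stress: σ'_0 = σ_v − u = 96.15 − 47.971 = 48.179 kPa.
Stress increase at mid-clay by the 2:1 spreading method:
Δσ ≈ qD²/(D+z)² = 260×1.3²/(1.3+5.25)² = 10.242 kPa
Final effective stress: σ'_f = σ'_0 + Δσ = 48.179 + 10.242 = 58.421 kPa.
Normally consolidated clay, so the full stress increment lies on the virgin compression line:
S_c = C_c·H/(1+e₀)·log₁₀(σ'_f/σ'_0) = 0.34×7.5/(1+0.88)×log₁₀(58.421/48.179)
    = 1.3564 × 0.083711 = 0.1135 m

S_c ≈ 114 mm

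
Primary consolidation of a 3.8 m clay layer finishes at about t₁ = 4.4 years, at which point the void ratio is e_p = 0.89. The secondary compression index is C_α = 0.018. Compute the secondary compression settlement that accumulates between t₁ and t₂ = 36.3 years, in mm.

S_s ≈ 33.2 mm

Secondary compression: S_s = C_α·H/(1+e_p)·log₁₀(t₂/t₁)
S_s = 0.018×3.8/(1+0.89)×log₁₀(36.3/4.4)
    = 0.03619 × 0.9165 = 0.03317 m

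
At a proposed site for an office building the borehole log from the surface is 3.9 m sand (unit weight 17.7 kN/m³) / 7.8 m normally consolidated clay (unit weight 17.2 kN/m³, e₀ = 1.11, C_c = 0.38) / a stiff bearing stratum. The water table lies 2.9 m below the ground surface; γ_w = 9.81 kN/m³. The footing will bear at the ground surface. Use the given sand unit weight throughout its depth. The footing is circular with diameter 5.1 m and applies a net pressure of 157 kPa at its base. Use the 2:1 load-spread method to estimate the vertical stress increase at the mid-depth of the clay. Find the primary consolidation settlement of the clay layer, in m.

S_c ≈ 0.15 m

Mid-depth of clay below the ground surface: z = 3.9 + 7.8/2 = 7.8 m.
Total vertical stress at mid-clay: σ_v = 17.7×3.9 + 17.2×3.9 = 136.11 kPa.
Pore pressure: u = 9.81×(7.8 − 2.9) = 48.069 kPa.
Initial effective stress: σ'_0 = σ_v − u = 136.11 − 48.069 = 88.041 kPa.
Stress increase at mid-clay by the 2:1 spreading method:
Δσ ≈ qD²/(D+z)² = 157×5.1²/(5.1+7.8)² = 24.539 kPa
Final effective stress: σ'_f = σ'_0 + Δσ = 88.041 + 24.539 = 112.58 kPa.
Normally consolidated clay, so the full stress increment lies on the virgin compression line:
S_c = C_c·H/(1+e₀)·log₁₀(σ'_f/σ'_0) = 0.38×7.8/(1+1.11)×log₁₀(112.58/88.041)
    = 1.4047 × 0.10678 = 0.15 m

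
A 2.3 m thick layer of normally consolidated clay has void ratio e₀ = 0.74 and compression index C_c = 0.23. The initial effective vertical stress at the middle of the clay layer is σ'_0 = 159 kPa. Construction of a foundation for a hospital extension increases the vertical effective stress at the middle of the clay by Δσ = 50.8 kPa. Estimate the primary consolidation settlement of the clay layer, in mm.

Final effective stress: σ'_f = σ'_0 + Δσ = 159 + 50.8 = 209.8 kPa.
Normally consolidated clay, so the full stress increment lies on the virgin compression line:
S_c = C_c·H/(1+e₀)·log₁₀(σ'_f/σ'_0) = 0.23×2.3/(1+0.74)×log₁₀(209.8/159)
    = 0.30402 × 0.12041 = 0.03661 m

S_c ≈ 36.6 mm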